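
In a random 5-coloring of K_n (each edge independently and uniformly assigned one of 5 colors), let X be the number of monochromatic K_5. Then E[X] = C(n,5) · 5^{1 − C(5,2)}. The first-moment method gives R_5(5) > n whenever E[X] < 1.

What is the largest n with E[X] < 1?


We need C(n, 5) · 5^{1 − 10} < 1, i.e. C(n, 5) < 5^{10 − 1} = 1953125.
Check values of n near the boundary:
  n = 43: C(43, 5) = 962598; 962598 < 1953125? YES
  n = 44: C(44, 5) = 1086008; 1086008 < 1953125? YES
  n = 45: C(45, 5) = 1221759; 1221759 < 1953125? YES
  n = 46: C(46, 5) = 1370754; 1370754 < 1953125? YES
  n = 47: C(47, 5) = 1533939; 1533939 < 1953125? YES
  n = 48: C(48, 5) = 1712304; 1712304 < 1953125? YES
  n = 49: C(49, 5) = 1906884; 1906884 < 1953125? YES
  n = 50: C(50, 5) = 2118760; 2118760 < 1953125? NO
  n = 51: C(51, 5) = 2349060; 2349060 < 1953125? NO
  n = 52: C(52, 5) = 2598960; 2598960 < 1953125? NO
The largest n with C(n, 5) < 1953125 is n = 49 (where E[X] = 1906884/1953125 ≈ 0.976325). Hence R_5(5) > 49, i.e. R_5(5) ≥ 50.

Largest n = 49; hence R_5(5) > 49.


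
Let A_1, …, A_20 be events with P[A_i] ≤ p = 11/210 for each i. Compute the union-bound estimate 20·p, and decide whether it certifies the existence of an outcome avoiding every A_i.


Union bound: P[∪_{i=1}^{20} A_i] ≤ Σ_i P[A_i] ≤ 20·p = 20·(11/210) = 22/21.
Numerically: 22/21 ≈ 1.0476190.
Is 22/21 < 1? NO.
Since the bound 22/21 is ≥ 1, the union bound is uninformative here; it does NOT by itself certify existence.

20·p = 22/21 ≈ 1.0476190; existence NOT certified by the union bound.


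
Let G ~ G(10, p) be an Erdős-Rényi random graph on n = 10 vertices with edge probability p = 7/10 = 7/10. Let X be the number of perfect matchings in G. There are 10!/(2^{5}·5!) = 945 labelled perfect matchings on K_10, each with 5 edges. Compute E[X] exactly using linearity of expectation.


K_10 has 10!/(2^{5}·5!) = 945 labelled perfect matchings.
For each such perfect matching H, let X_H = 1 if all 5 edges of H are present in G. Then P[X_H = 1] = p^{5} = (7/10)^{5} = 16807/100000.
Summing the indicators: E[X] = Σ_H E[X_H] = 945 · p^{5} = 945 · 16807/100000 = 3176523/20000.
Numerically: E[X] ≈ 158.83.

E[X] = 945 · (7/10)^{5} = 3176523/20000 ≈ 158.83.


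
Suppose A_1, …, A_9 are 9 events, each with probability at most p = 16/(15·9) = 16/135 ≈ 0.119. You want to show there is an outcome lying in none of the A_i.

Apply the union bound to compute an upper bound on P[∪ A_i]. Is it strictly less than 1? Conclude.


Union bound: P[∪_{i=1}^{9} A_i] ≤ Σ_i P[A_i] ≤ 9·p = 9·(16/135) = 16/15.
Numerically: 16/15 ≈ 1.067.
Is 16/15 < 1? NO.
Since the bound 16/15 is ≥ 1, the union bound is uninformative here; it does NOT by itself certify existence.

9·p = 16/15 ≈ 1.067; existence NOT certified by the union bound.


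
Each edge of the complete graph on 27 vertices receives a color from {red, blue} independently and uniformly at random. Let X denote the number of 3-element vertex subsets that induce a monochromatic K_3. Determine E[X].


Let X = Σ_S X_S over the C(27, 3) = 2925 subsets S of size 3, where X_S = 1 if the K_3 on S is monochromatic.
For a fixed S, the K_3 on S has C(3, 2) = 3 edges. P[all 3 edges red] = (1/2)^3, and likewise for blue, so P[monochromatic] = 2·(1/2)^3 = 2^{1 − 3} = 1/4.
Summing: E[X] = C(27, 3) · 2^{1 − 3} = 2925 · 1/4 = 2925/4.
Numerically: E[X] ≈ 731.250.

E[X] = C(27,3)·2^(1−C(3,2)) = 2925/4 ≈ 731.250.


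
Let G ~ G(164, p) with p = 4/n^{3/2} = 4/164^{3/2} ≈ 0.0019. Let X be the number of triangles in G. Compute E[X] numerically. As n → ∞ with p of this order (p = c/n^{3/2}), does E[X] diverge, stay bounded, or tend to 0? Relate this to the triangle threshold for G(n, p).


Number of potential triangles: C(164, 3) = 721764.
Each occurs with probability p³ ≈ (0.0019)³ ≈ 6.90848e-09.
By linearity: E[X] = C(164, 3)·p³ ≈ 721764 · 6.90848e-09 ≈ 0.005.
Since α = 3/2 > 1, p = c/n^{3/2} = o(1/n) is below the triangle threshold p ~ 1/n. Asymptotically E[X] ~ (c³/6)·n^{3(1−α)} = (4³/6)·n^{-1.5} → 0, so by Markov's inequality G has no triangles w.h.p.

E[X] ≈ 0.005; in regime p = Θ(1/n^{3/2}) E[X] tends to 0 (below the triangle threshold p ~ 1/n).


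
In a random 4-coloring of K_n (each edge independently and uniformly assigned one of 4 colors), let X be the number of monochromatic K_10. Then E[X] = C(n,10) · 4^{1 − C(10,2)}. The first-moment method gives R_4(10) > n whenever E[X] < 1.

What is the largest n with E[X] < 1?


We need C(n, 10) · 4^{1 − 45} < 1, i.e. C(n, 10) < 4^{45 − 1} = 309485009821345068724781056.
Check values of n near the boundary:
  n = 2018: C(2018, 10) = 301820606687612220663963508; 301820606687612220663963508 < 309485009821345068724781056? YES
  n = 2019: C(2019, 10) = 303322949179835278009229628; 303322949179835278009229628 < 309485009821345068724781056? YES
  n = 2020: C(2020, 10) = 304832018578739931133653656; 304832018578739931133653656 < 309485009821345068724781056? YES
  n = 2021: C(2021, 10) = 306347841644770462864800616; 306347841644770462864800616 < 309485009821345068724781056? YES
  n = 2022: C(2022, 10) = 307870445231474093395937796; 307870445231474093395937796 < 309485009821345068724781056? YES
  n = 2023: C(2023, 10) = 309399856285778485315440716; 309399856285778485315440716 < 309485009821345068724781056? YES
  n = 2024: C(2024, 10) = 310936101848269937576192656; 310936101848269937576192656 < 309485009821345068724781056? NO
  n = 2025: C(2025, 10) = 312479209053472269772600560; 312479209053472269772600560 < 309485009821345068724781056? NO
  n = 2026: C(2026, 10) = 314029205130126398094885285; 314029205130126398094885285 < 309485009821345068724781056? NO
The largest n with C(n, 10) < 309485009821345068724781056 is n = 2023 (where E[X] = 77349964071444621328860179/77371252455336267181195264 ≈ 1.000). Hence R_4(10) > 2023, i.e. R_4(10) ≥ 2024.

Largest n = 2023; hence R_4(10) > 2023.


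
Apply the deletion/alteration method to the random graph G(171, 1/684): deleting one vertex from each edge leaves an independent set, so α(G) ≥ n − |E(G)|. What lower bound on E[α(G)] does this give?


E[|E(G)|] = C(171, 2)·p = 14535 · (1/684) = 85/4.
E[α(G)] ≥ n − E[|E(G)|] = 171 − 85/4 = 599/4.
Numerically: ≈ 149.7500.
(This is only a lower bound; the true E[α(G)] may be larger.)

E[α(G)] ≥ 599/4 ≈ 149.7500.


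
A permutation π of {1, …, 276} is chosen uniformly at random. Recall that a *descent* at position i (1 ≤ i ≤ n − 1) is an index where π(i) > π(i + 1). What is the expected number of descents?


Write X = Σ X_I over i = 1, …, 275, with X_I the indicator of one descent.
There are 275 indicators.
For each fixed i, the pair (π(i), π(i+1)) is a uniformly random ordered pair of distinct values from {1, …, 276}; by symmetry P[π(i) > π(i+1)] = 1/2.
By linearity: E[X] = 275 · (1/2) = (276 − 1) · (1/2) = 275/2 ≈ 137.50000.

E[X] = 275/2 = 137.50000.


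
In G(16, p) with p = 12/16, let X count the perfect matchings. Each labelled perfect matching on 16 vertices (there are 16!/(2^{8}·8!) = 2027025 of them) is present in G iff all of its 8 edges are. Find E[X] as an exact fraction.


K_16 has 16!/(2^{8}·8!) = 2027025 labelled perfect matchings.
For each such perfect matching H, let X_H = 1 if all 8 edges of H are present in G. Then P[X_H = 1] = p^{8} = (3/4)^{8} = 6561/65536.
Summing the indicators: E[X] = Σ_H E[X_H] = 2027025 · p^{8} = 2027025 · 6561/65536 = 13299311025/65536.
Numerically: E[X] ≈ 2.0293e+05.

E[X] = 2027025 · (3/4)^{8} = 13299311025/65536 ≈ 2.0293e+05.


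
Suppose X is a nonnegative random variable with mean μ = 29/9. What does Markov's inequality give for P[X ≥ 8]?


μ = E[X] = 29/9, a = 8.
Markov: P[X ≥ 8] ≤ μ/a = (29/9)/8 = 29/72.
Numerically: ≈ 0.402778.
(Since a = 8 > μ = 3.222222, the bound 29/72 is < 1 and informative.)

P[X ≥ 8] ≤ 29/72 ≈ 0.402778.


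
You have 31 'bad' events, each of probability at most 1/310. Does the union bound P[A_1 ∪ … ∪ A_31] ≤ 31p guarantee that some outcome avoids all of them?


Union bound: P[∪_{i=1}^{31} A_i] ≤ Σ_i P[A_i] ≤ 31·p = 31·(1/310) = 1/10.
Numerically: 1/10 ≈ 0.100.
Is 1/10 < 1? YES.
Since P[∪ A_i] ≤ 1/10 < 1, the complement has P[∩ A_i^c] ≥ 1 − 1/10 = 9/10 > 0, so some outcome avoids every A_i.

31·p = 1/10 ≈ 0.100; existence CERTIFIED by the union bound.


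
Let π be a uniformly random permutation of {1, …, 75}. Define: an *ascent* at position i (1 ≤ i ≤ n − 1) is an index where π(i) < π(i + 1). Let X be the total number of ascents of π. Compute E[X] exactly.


Write X = Σ X_I over i = 1, …, 74, with X_I the indicator of one ascent.
There are 74 indicators.
For each fixed i, the pair (π(i), π(i+1)) is a uniformly random ordered pair of distinct values from {1, …, 75}; by symmetry P[π(i) < π(i+1)] = 1/2.
By linearity: E[X] = 74 · (1/2) = (75 − 1) · (1/2) = 37 ≈ 37.000.

E[X] = 37 = 37.000.


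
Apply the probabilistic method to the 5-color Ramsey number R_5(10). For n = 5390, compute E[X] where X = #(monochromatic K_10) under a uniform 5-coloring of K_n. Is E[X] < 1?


E[X] = C(5390, 10) · 5^{1 − 45} = 5655833965919099070255434039753 · 5^{−44} = 5655833965919099070255434039753/5684341886080801486968994140625.
As a reduced fraction: E[X] = 5655833965919099070255434039753/5684341886080801486968994140625 ≈ 0.9950.
Is E[X] < 1? YES.
Since E[X] < 1, there exists a 5-coloring of K_{5390} with no monochromatic K_10; hence R_5(10) > 5390.

E[X] = 5655833965919099070255434039753/5684341886080801486968994140625 ≈ 0.9950; E[X] < 1, so R_5(10) > 5390.


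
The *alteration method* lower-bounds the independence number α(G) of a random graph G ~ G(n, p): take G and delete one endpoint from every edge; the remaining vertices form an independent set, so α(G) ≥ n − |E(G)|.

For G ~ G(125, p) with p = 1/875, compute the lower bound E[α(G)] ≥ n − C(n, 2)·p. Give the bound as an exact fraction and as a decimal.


E[|E(G)|] = C(125, 2)·p = 7750 · (1/875) = 62/7.
E[α(G)] ≥ n − E[|E(G)|] = 125 − 62/7 = 813/7.
Numerically: ≈ 116.1429.
(This is only a lower bound; the true E[α(G)] may be larger.)

E[α(G)] ≥ 813/7 ≈ 116.1429.


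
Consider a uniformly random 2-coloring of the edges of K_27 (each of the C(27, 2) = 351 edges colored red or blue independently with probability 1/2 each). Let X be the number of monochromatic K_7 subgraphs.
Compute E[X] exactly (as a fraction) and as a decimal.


Let X = Σ_S X_S over the C(27, 7) = 888030 subsets S of size 7, where X_S = 1 if the K_7 on S is monochromatic.
For a fixed S, the K_7 on S has C(7, 2) = 21 edges. P[all 21 edges red] = (1/2)^21, and likewise for blue, so P[monochromatic] = 2·(1/2)^21 = 2^{1 − 21} = 1/1048576.
By linearity of expectation: E[X] = C(27, 7) · 2^{1 − 21} = 888030 · 1/1048576 = 444015/524288.
Numerically: E[X] ≈ 0.846891.

E[X] = C(27,7)·2^(1−C(7,2)) = 444015/524288 ≈ 0.846891.


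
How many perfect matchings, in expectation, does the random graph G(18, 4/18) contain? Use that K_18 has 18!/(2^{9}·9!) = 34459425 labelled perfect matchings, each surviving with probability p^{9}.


K_18 has 18!/(2^{9}·9!) = 34459425 labelled perfect matchings.
For each such perfect matching H, let X_H = 1 if all 9 edges of H are present in G. Then P[X_H = 1] = p^{9} = (2/9)^{9} = 512/387420489.
By linearity of expectation: E[X] = Σ_H E[X_H] = 34459425 · p^{9} = 34459425 · 512/387420489 = 217817600/4782969.
Numerically: E[X] ≈ 45.54.

E[X] = 34459425 · (2/9)^{9} = 217817600/4782969 ≈ 45.54.


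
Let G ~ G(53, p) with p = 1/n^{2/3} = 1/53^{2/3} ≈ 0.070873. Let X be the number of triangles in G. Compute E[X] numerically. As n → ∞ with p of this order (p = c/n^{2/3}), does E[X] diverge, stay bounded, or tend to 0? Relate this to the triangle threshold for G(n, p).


Number of potential triangles: C(53, 3) = 23426.
Each occurs with probability p³ ≈ (0.070873)³ ≈ 3.5599858e-04.
By linearity: E[X] = C(53, 3)·p³ ≈ 23426 · 3.5599858e-04 ≈ 8.33962.
Since α = 2/3 < 1, p = c/n^{2/3} ≫ 1/n is above the triangle threshold p ~ 1/n. Asymptotically E[X] ~ (c³/6)·n^{3(1−α)} = (1³/6)·n^{1} → ∞; triangles are abundant w.h.p.

E[X] ≈ 8.33962; in regime p = Θ(1/n^{2/3}) E[X] diverges (above the triangle threshold p ~ 1/n).


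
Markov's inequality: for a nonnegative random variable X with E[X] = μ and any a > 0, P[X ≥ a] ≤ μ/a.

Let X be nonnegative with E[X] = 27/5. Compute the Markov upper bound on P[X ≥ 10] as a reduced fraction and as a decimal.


μ = E[X] = 27/5, a = 10.
Markov: P[X ≥ 10] ≤ μ/a = (27/5)/10 = 27/50.
Numerically: ≈ 0.54000.
(Since a = 10 > μ = 5.40000, the bound 27/50 is < 1 and informative.)

P[X ≥ 10] ≤ 27/50 ≈ 0.54000.


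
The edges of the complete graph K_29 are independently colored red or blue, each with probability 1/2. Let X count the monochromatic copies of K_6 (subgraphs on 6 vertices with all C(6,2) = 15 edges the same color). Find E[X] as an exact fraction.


Let X = Σ_S X_S over the C(29, 6) = 475020 subsets S of size 6, where X_S = 1 if the K_6 on S is monochromatic.
For a fixed S, the K_6 on S has C(6, 2) = 15 edges. P[all 15 edges red] = (1/2)^15, and likewise for blue, so P[monochromatic] = 2·(1/2)^15 = 2^{1 − 15} = 1/16384.
By linearity: E[X] = C(29, 6) · 2^{1 − 15} = 475020 · 1/16384 = 118755/4096.
Numerically: E[X] ≈ 28.993.

E[X] = C(29,6)·2^(1−C(6,2)) = 118755/4096 ≈ 28.993.


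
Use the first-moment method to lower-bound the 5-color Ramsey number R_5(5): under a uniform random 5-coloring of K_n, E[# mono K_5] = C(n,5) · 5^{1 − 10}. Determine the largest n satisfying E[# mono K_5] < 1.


We need C(n, 5) · 5^{1 − 10} < 1, i.e. C(n, 5) < 5^{10 − 1} = 1953125.
Check values of n near the boundary:
  n = 48: C(48, 5) = 1712304; 1712304 < 1953125? YES
  n = 49: C(49, 5) = 1906884; 1906884 < 1953125? YES
  n = 50: C(50, 5) = 2118760; 2118760 < 1953125? NO
The largest n with C(n, 5) < 1953125 is n = 49 (where E[X] = 1906884/1953125 ≈ 0.976325). Hence R_5(5) > 49, i.e. R_5(5) ≥ 50.

Largest n = 49; hence R_5(5) > 49.


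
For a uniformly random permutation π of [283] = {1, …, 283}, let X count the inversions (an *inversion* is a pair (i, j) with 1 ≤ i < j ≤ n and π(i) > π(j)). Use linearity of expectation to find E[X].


Write X = Σ X_I over the C(283, 2) = 39903 pairs i < j, with X_I the indicator of one inversion.
There are 39903 indicators.
For each fixed pair i < j, the values π(i) and π(j) are two distinct elements of {1, …, 283} in uniformly random order; by symmetry P[π(i) > π(j)] = 1/2.
By linearity: E[X] = 39903 · (1/2) = C(283, 2) · (1/2) = 39903/2 = 39903/2 ≈ 19951.500000.

E[X] = 39903/2 = 19951.500000.


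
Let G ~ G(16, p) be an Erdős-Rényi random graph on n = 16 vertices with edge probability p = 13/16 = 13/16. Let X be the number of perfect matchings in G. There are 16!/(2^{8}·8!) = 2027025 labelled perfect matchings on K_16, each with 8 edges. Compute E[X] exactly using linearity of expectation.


K_16 has 16!/(2^{8}·8!) = 2027025 labelled perfect matchings.
For each such perfect matching H, let X_H = 1 if all 8 edges of H are present in G. Then P[X_H = 1] = p^{8} = (13/16)^{8} = 815730721/4294967296.
By linearity: E[X] = Σ_H E[X_H] = 2027025 · p^{8} = 2027025 · 815730721/4294967296 = 1653506564735025/4294967296.
Numerically: E[X] ≈ 3.8499e+05.

E[X] = 2027025 · (13/16)^{8} = 1653506564735025/4294967296 ≈ 3.8499e+05.


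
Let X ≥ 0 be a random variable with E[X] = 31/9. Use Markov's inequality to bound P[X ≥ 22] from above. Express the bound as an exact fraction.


μ = E[X] = 31/9, a = 22.
Markov: P[X ≥ 22] ≤ μ/a = (31/9)/22 = 31/198.
Numerically: ≈ 0.1566.
(Since a = 22 > μ = 3.4444, the bound 31/198 is < 1 and informative.)

P[X ≥ 22] ≤ 31/198 ≈ 0.1566.


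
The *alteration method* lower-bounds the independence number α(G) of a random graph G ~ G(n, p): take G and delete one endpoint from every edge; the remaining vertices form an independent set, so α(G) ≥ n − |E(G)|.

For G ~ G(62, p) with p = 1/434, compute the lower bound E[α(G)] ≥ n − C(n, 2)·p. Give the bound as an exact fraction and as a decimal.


E[|E(G)|] = C(62, 2)·p = 1891 · (1/434) = 61/14.
E[α(G)] ≥ n − E[|E(G)|] = 62 − 61/14 = 807/14.
Numerically: ≈ 57.64286.
(This is only a lower bound; the true E[α(G)] may be larger.)

E[α(G)] ≥ 807/14 ≈ 57.64286.


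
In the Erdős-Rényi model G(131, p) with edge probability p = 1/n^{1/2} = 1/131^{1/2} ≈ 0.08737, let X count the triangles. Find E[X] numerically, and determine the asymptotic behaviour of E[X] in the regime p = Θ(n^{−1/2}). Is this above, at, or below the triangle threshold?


Number of potential triangles: C(131, 3) = 366145.
Each occurs with probability p³ ≈ (0.08737)³ ≈ 6.6694966e-04.
By linearity: E[X] = C(131, 3)·p³ ≈ 366145 · 6.6694966e-04 ≈ 244.20028.
Since α = 1/2 < 1, p = c/n^{1/2} ≫ 1/n is above the triangle threshold p ~ 1/n. Asymptotically E[X] ~ (c³/6)·n^{3(1−α)} = (1³/6)·n^{1.5} → ∞; triangles are abundant w.h.p.

E[X] ≈ 244.20028; in regime p = Θ(1/n^{1/2}) E[X] diverges (above the triangle threshold p ~ 1/n).


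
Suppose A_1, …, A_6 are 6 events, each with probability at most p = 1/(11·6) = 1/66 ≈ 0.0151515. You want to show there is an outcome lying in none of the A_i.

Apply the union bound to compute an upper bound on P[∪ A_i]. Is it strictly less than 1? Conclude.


Union bound: P[∪_{i=1}^{6} A_i] ≤ Σ_i P[A_i] ≤ 6·p = 6·(1/66) = 1/11.
Numerically: 1/11 ≈ 0.0909091.
Is 1/11 < 1? YES.
Since P[∪ A_i] ≤ 1/11 < 1, the complement has P[∩ A_i^c] ≥ 1 − 1/11 = 10/11 > 0, so some outcome avoids every A_i.

6·p = 1/11 ≈ 0.0909091; existence CERTIFIED by the union bound.


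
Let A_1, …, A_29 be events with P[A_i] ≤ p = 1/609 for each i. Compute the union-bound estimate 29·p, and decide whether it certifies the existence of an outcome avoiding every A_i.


Union bound: P[∪_{i=1}^{29} A_i] ≤ Σ_i P[A_i] ≤ 29·p = 29·(1/609) = 1/21.
Numerically: 1/21 ≈ 0.048.
Is 1/21 < 1? YES.
Since P[∪ A_i] ≤ 1/21 < 1, the complement has P[∩ A_i^c] ≥ 1 − 1/21 = 20/21 > 0, so some outcome avoids every A_i.

29·p = 1/21 ≈ 0.048; existence CERTIFIED by the union bound.


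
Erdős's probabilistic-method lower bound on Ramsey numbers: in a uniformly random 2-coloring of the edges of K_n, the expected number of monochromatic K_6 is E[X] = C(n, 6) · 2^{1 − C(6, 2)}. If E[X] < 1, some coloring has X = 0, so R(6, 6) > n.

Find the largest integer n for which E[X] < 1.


We need C(n, 6) · 2^{1 − 15} < 1, i.e. C(n, 6) < 2^{15 − 1} = 16384.
Check values of n near the boundary:
  n = 16: C(16, 6) = 8008; 8008 < 16384? YES
  n = 17: C(17, 6) = 12376; 12376 < 16384? YES
  n = 18: C(18, 6) = 18564; 18564 < 16384? NO
  n = 19: C(19, 6) = 27132; 27132 < 16384? NO
The largest n with C(n, 6) < 16384 is n = 17 (where E[X] = 1547/2048 ≈ 0.7554). Hence R(6, 6) > 17, i.e. R(6, 6) ≥ 18.

Largest n = 17; hence R(6, 6) > 17.


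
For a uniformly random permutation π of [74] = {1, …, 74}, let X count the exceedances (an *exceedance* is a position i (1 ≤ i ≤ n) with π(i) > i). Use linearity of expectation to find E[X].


Write X = Σ_{i=1}^{74} X_i, where X_i = 1_{π(i) > i}.
For each fixed i, π(i) is uniform over {1, …, 74} (marginal of a uniform permutation), so P[π(i) > i] = (n − i)/n. Summing: Σ_{i=1}^{74} (n − i)/n = (0 + 1 + … + 73)/74 = 74(74 − 1)/(2·74) = (74 − 1)/2.
Hence E[X] = Σ_{i=1}^{74} (74 − i)/74 = 73/2 ≈ 36.500.

E[X] = 73/2 = 36.500.


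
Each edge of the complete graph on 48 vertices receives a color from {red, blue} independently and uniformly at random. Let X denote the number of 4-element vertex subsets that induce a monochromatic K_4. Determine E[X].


Let X = Σ_S X_S over the C(48, 4) = 194580 subsets S of size 4, where X_S = 1 if the K_4 on S is monochromatic.
For a fixed S, the K_4 on S has C(4, 2) = 6 edges. P[all 6 edges red] = (1/2)^6, and likewise for blue, so P[monochromatic] = 2·(1/2)^6 = 2^{1 − 6} = 1/32.
By linearity of expectation: E[X] = C(48, 4) · 2^{1 − 6} = 194580 · 1/32 = 48645/8.
Numerically: E[X] ≈ 6080.625000.

E[X] = C(48,4)·2^(1−C(4,2)) = 48645/8 ≈ 6080.625000.


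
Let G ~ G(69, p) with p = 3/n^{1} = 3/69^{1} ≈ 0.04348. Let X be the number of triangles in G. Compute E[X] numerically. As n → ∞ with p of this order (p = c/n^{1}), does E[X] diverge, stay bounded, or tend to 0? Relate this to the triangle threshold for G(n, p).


Number of potential triangles: C(69, 3) = 52394.
Each occurs with probability p³ ≈ (0.04348)³ ≈ 8.218953e-05.
By linearity: E[X] = C(69, 3)·p³ ≈ 52394 · 8.218953e-05 ≈ 4.3062.
Here α = 1, so p = 3/n is exactly at the triangle threshold p ~ 1/n. Asymptotically E[X] → c³/6 = 3³/6 = 9/2 ≈ 4.5000, a bounded constant. In this regime the triangle count is asymptotically Poisson(c³/6).

E[X] ≈ 4.3062; in regime p = Θ(1/n^{1}) E[X] stays bounded (at the triangle threshold p ~ 1/n).


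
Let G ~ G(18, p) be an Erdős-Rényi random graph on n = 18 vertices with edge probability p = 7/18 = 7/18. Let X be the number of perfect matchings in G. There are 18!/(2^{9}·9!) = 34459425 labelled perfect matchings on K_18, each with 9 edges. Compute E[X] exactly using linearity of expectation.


K_18 has 18!/(2^{9}·9!) = 34459425 labelled perfect matchings.
For each such perfect matching H, let X_H = 1 if all 9 edges of H are present in G. Then P[X_H = 1] = p^{9} = (7/18)^{9} = 40353607/198359290368.
Summing the indicators: E[X] = Σ_H E[X_H] = 34459425 · p^{9} = 34459425 · 40353607/198359290368 = 17167433257975/2448880128.
Numerically: E[X] ≈ 7010.32.

E[X] = 34459425 · (7/18)^{9} = 17167433257975/2448880128 ≈ 7010.32.


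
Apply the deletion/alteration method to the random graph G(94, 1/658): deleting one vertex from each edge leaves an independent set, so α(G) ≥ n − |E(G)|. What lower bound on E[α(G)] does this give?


E[|E(G)|] = C(94, 2)·p = 4371 · (1/658) = 93/14.
E[α(G)] ≥ n − E[|E(G)|] = 94 − 93/14 = 1223/14.
Numerically: ≈ 87.3571.
(This is only a lower bound; the true E[α(G)] may be larger.)

E[α(G)] ≥ 1223/14 ≈ 87.3571.


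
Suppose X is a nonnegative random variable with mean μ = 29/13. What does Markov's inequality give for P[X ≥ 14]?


μ = E[X] = 29/13, a = 14.
Markov: P[X ≥ 14] ≤ μ/a = (29/13)/14 = 29/182.
Numerically: ≈ 0.1593.
(Since a = 14 > μ = 2.2308, the bound 29/182 is < 1 and informative.)

P[X ≥ 14] ≤ 29/182 ≈ 0.1593.


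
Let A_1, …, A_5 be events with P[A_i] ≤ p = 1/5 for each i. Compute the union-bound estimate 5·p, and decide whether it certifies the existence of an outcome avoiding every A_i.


Union bound: P[∪_{i=1}^{5} A_i] ≤ Σ_i P[A_i] ≤ 5·p = 5·(1/5) = 1.
Numerically: 1 ≈ 1.0000.
Is 1 < 1? NO.
Since the bound 1 is ≥ 1, the union bound is uninformative here; it does NOT by itself certify existence.

5·p = 1 ≈ 1.0000; existence NOT certified by the union bound.


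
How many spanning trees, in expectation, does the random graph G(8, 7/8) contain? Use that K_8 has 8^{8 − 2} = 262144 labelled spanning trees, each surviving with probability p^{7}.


K_8 has 8^{8 − 2} = 262144 labelled spanning trees.
For each such spanning tree H, let X_H = 1 if all 7 edges of H are present in G. Then P[X_H = 1] = p^{7} = (7/8)^{7} = 823543/2097152.
By linearity: E[X] = Σ_H E[X_H] = 262144 · p^{7} = 262144 · 823543/2097152 = 823543/8.
Numerically: E[X] ≈ 1.029e+05.

E[X] = 262144 · (7/8)^{7} = 823543/8 ≈ 1.029e+05.


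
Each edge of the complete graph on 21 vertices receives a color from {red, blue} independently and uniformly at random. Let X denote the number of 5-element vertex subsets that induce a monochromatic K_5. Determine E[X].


Let X = Σ_S X_S over the C(21, 5) = 20349 subsets S of size 5, where X_S = 1 if the K_5 on S is monochromatic.
For a fixed S, the K_5 on S has C(5, 2) = 10 edges. P[all 10 edges red] = (1/2)^10, and likewise for blue, so P[monochromatic] = 2·(1/2)^10 = 2^{1 − 10} = 1/512.
By linearity of expectation: E[X] = C(21, 5) · 2^{1 − 10} = 20349 · 1/512 = 20349/512.
Numerically: E[X] ≈ 39.744.

E[X] = C(21,5)·2^(1−C(5,2)) = 20349/512 ≈ 39.744.


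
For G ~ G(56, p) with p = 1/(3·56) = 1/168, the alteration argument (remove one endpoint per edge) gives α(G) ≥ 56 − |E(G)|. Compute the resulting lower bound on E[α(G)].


E[|E(G)|] = C(56, 2)·p = 1540 · (1/168) = 55/6.
E[α(G)] ≥ n − E[|E(G)|] = 56 − 55/6 = 281/6.
Numerically: ≈ 46.833.
(This is only a lower bound; the true E[α(G)] may be larger.)

E[α(G)] ≥ 281/6 ≈ 46.833.


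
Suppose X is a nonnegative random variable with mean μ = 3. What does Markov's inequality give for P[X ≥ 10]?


μ = E[X] = 3, a = 10.
Markov: P[X ≥ 10] ≤ μ/a = (3)/10 = 3/10.
Numerically: ≈ 0.300000.
(Since a = 10 > μ = 3.000000, the bound 3/10 is < 1 and informative.)

P[X ≥ 10] ≤ 3/10 ≈ 0.300000.


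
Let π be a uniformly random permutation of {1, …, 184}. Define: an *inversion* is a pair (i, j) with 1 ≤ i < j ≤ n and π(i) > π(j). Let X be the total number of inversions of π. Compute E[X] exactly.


Write X = Σ X_I over the C(184, 2) = 16836 pairs i < j, with X_I the indicator of one inversion.
There are 16836 indicators.
For each fixed pair i < j, the values π(i) and π(j) are two distinct elements of {1, …, 184} in uniformly random order; by symmetry P[π(i) > π(j)] = 1/2.
By linearity: E[X] = 16836 · (1/2) = C(184, 2) · (1/2) = 16836/2 = 8418 ≈ 8418.000.

E[X] = 8418 = 8418.000.


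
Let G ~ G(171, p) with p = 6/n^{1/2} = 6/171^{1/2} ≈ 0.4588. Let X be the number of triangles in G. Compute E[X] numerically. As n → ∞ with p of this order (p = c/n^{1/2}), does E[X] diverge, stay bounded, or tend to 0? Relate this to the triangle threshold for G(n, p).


Number of potential triangles: C(171, 3) = 818805.
Each occurs with probability p³ ≈ (0.4588)³ ≈ 9.659610e-02.
By linearity: E[X] = C(171, 3)·p³ ≈ 818805 · 9.659610e-02 ≈ 79093.3684.
Since α = 1/2 < 1, p = c/n^{1/2} ≫ 1/n is above the triangle threshold p ~ 1/n. Asymptotically E[X] ~ (c³/6)·n^{3(1−α)} = (6³/6)·n^{1.5} → ∞; triangles are abundant w.h.p.

E[X] ≈ 79093.3684; in regime p = Θ(1/n^{1/2}) E[X] diverges (above the triangle threshold p ~ 1/n).


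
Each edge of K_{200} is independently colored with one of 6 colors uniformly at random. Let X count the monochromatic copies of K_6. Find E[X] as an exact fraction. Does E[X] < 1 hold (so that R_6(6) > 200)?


E[X] = C(200, 6) · 6^{1 − 15} = 82408626300 · 6^{−14} = 82408626300/78364164096.
As a reduced fraction: E[X] = 6867385525/6530347008 ≈ 1.0516.
Is E[X] < 1? NO.
Since E[X] ≥ 1, the first-moment bound is inconclusive at n = 200; it does NOT by itself certify R_6(6) > 200.

E[X] = 6867385525/6530347008 ≈ 1.0516; E[X] ≥ 1; first-moment method inconclusive here.


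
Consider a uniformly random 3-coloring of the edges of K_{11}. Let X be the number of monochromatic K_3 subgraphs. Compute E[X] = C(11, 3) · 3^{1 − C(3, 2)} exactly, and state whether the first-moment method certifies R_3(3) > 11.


E[X] = C(11, 3) · 3^{1 − 3} = 165 · 3^{−2} = 165/9.
As a reduced fraction: E[X] = 55/3 ≈ 18.3333.
Is E[X] < 1? NO.
Since E[X] ≥ 1, the first-moment bound is inconclusive at n = 11; it does NOT by itself certify R_3(3) > 11.

E[X] = 55/3 ≈ 18.3333; E[X] ≥ 1; first-moment method inconclusive here.


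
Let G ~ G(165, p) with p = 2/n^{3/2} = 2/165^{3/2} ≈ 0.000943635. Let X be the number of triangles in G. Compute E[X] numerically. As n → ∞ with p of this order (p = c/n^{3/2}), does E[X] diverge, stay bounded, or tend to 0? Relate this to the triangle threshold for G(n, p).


Number of potential triangles: C(165, 3) = 735130.
Each occurs with probability p³ ≈ (0.000943635)³ ≈ 8.40257191e-10.
By linearity: E[X] = C(165, 3)·p³ ≈ 735130 · 8.40257191e-10 ≈ 0.000618.
Since α = 3/2 > 1, p = c/n^{3/2} = o(1/n) is below the triangle threshold p ~ 1/n. Asymptotically E[X] ~ (c³/6)·n^{3(1−α)} = (2³/6)·n^{-1.5} → 0, so by Markov's inequality G has no triangles w.h.p.

E[X] ≈ 0.000618; in regime p = Θ(1/n^{3/2}) E[X] tends to 0 (below the triangle threshold p ~ 1/n).


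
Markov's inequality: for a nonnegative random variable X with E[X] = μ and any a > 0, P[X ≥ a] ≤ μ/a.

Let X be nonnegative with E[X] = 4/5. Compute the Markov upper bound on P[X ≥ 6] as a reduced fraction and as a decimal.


μ = E[X] = 4/5, a = 6.
Markov: P[X ≥ 6] ≤ μ/a = (4/5)/6 = 2/15.
Numerically: ≈ 0.13333.
(Since a = 6 > μ = 0.80000, the bound 2/15 is < 1 and informative.)

P[X ≥ 6] ≤ 2/15 ≈ 0.13333.


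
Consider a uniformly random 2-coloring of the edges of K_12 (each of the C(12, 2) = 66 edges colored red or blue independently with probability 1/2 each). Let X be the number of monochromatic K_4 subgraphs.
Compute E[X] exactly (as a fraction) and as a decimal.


Let X = Σ_S X_S over the C(12, 4) = 495 subsets S of size 4, where X_S = 1 if the K_4 on S is monochromatic.
For a fixed S, the K_4 on S has C(4, 2) = 6 edges. P[all 6 edges red] = (1/2)^6, and likewise for blue, so P[monochromatic] = 2·(1/2)^6 = 2^{1 − 6} = 1/32.
Summing: E[X] = C(12, 4) · 2^{1 − 6} = 495 · 1/32 = 495/32.
Numerically: E[X] ≈ 15.46875.

E[X] = C(12,4)·2^(1−C(4,2)) = 495/32 ≈ 15.46875.


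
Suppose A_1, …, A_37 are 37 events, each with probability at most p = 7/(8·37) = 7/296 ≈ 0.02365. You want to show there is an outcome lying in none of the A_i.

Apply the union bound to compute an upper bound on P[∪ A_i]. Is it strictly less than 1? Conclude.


Union bound: P[∪_{i=1}^{37} A_i] ≤ Σ_i P[A_i] ≤ 37·p = 37·(7/296) = 7/8.
Numerically: 7/8 ≈ 0.87500.
Is 7/8 < 1? YES.
Since P[∪ A_i] ≤ 7/8 < 1, the complement has P[∩ A_i^c] ≥ 1 − 7/8 = 1/8 > 0, so some outcome avoids every A_i.

37·p = 7/8 ≈ 0.87500; existence CERTIFIED by the union bound.


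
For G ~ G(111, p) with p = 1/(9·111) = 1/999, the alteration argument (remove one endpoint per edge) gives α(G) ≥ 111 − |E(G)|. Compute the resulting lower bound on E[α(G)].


E[|E(G)|] = C(111, 2)·p = 6105 · (1/999) = 55/9.
E[α(G)] ≥ n − E[|E(G)|] = 111 − 55/9 = 944/9.
Numerically: ≈ 104.88889.
(This is only a lower bound; the true E[α(G)] may be larger.)

E[α(G)] ≥ 944/9 ≈ 104.88889.


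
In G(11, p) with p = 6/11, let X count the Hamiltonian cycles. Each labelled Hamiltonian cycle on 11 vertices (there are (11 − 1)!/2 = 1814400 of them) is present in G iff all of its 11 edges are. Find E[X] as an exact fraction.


K_11 has (11 − 1)!/2 = 1814400 labelled Hamiltonian cycles.
For each such Hamiltonian cycle H, let X_H = 1 if all 11 edges of H are present in G. Then P[X_H = 1] = p^{11} = (6/11)^{11} = 362797056/285311670611.
By linearity of expectation: E[X] = Σ_H E[X_H] = 1814400 · p^{11} = 1814400 · 362797056/285311670611 = 658258978406400/285311670611.
Numerically: E[X] ≈ 2307.2.

E[X] = 1814400 · (6/11)^{11} = 658258978406400/285311670611 ≈ 2307.2.


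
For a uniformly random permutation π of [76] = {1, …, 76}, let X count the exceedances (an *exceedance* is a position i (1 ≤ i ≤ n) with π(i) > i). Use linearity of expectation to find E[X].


Write X = Σ_{i=1}^{76} X_i, where X_i = 1_{π(i) > i}.
For each fixed i, π(i) is uniform over {1, …, 76} (marginal of a uniform permutation), so P[π(i) > i] = (n − i)/n. Summing: Σ_{i=1}^{76} (n − i)/n = (0 + 1 + … + 75)/76 = 76(76 − 1)/(2·76) = (76 − 1)/2.
Hence E[X] = Σ_{i=1}^{76} (76 − i)/76 = 75/2 ≈ 37.50000.

E[X] = 75/2 = 37.50000.


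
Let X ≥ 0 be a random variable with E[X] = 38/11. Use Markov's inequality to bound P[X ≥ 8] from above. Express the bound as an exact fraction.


μ = E[X] = 38/11, a = 8.
Markov: P[X ≥ 8] ≤ μ/a = (38/11)/8 = 19/44.
Numerically: ≈ 0.43182.
(Since a = 8 > μ = 3.45455, the bound 19/44 is < 1 and informative.)

P[X ≥ 8] ≤ 19/44 ≈ 0.43182.


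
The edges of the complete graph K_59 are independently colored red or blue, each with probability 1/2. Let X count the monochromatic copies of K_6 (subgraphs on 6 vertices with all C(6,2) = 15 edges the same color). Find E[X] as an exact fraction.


Let X = Σ_S X_S over the C(59, 6) = 45057474 subsets S of size 6, where X_S = 1 if the K_6 on S is monochromatic.
For a fixed S, the K_6 on S has C(6, 2) = 15 edges. P[all 15 edges red] = (1/2)^15, and likewise for blue, so P[monochromatic] = 2·(1/2)^15 = 2^{1 − 15} = 1/16384.
By linearity: E[X] = C(59, 6) · 2^{1 − 15} = 45057474 · 1/16384 = 22528737/8192.
Numerically: E[X] ≈ 2750.08997.

E[X] = C(59,6)·2^(1−C(6,2)) = 22528737/8192 ≈ 2750.08997.


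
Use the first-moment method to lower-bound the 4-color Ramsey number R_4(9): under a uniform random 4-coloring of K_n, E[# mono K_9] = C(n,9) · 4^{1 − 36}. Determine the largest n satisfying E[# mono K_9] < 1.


We need C(n, 9) · 4^{1 − 36} < 1, i.e. C(n, 9) < 4^{36 − 1} = 1180591620717411303424.
Check values of n near the boundary:
  n = 911: C(911, 9) = 1144686900492291197405; 1144686900492291197405 < 1180591620717411303424? YES
  n = 912: C(912, 9) = 1156095740032081475120; 1156095740032081475120 < 1180591620717411303424? YES
  n = 913: C(913, 9) = 1167605542753639808390; 1167605542753639808390 < 1180591620717411303424? YES
  n = 914: C(914, 9) = 1179217089587653905932; 1179217089587653905932 < 1180591620717411303424? YES
  n = 915: C(915, 9) = 1190931166636537885130; 1190931166636537885130 < 1180591620717411303424? NO
  n = 916: C(916, 9) = 1202748565202942340440; 1202748565202942340440 < 1180591620717411303424? NO
The largest n with C(n, 9) < 1180591620717411303424 is n = 914 (where E[X] = 294804272396913476483/295147905179352825856 ≈ 0.998836). Hence R_4(9) > 914, i.e. R_4(9) ≥ 915.

Largest n = 914; hence R_4(9) > 914.


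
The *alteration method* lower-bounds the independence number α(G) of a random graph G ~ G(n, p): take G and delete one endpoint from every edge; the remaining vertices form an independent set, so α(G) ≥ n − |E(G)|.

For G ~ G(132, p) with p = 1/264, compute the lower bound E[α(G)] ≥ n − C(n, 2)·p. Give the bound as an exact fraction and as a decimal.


E[|E(G)|] = C(132, 2)·p = 8646 · (1/264) = 131/4.
E[α(G)] ≥ n − E[|E(G)|] = 132 − 131/4 = 397/4.
Numerically: ≈ 99.2500.
(This is only a lower bound; the true E[α(G)] may be larger.)

E[α(G)] ≥ 397/4 ≈ 99.2500.


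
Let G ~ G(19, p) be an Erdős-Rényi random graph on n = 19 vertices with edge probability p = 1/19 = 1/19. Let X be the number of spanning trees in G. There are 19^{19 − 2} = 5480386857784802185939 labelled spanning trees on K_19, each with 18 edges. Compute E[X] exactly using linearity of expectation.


K_19 has 19^{19 − 2} = 5480386857784802185939 labelled spanning trees.
For each such spanning tree H, let X_H = 1 if all 18 edges of H are present in G. Then P[X_H = 1] = p^{18} = (1/19)^{18} = 1/104127350297911241532841.
By linearity: E[X] = Σ_H E[X_H] = 5480386857784802185939 · p^{18} = 5480386857784802185939 · 1/104127350297911241532841 = 1/19.
Numerically: E[X] ≈ 0.052632.

E[X] = 5480386857784802185939 · (1/19)^{18} = 1/19 ≈ 0.052632.


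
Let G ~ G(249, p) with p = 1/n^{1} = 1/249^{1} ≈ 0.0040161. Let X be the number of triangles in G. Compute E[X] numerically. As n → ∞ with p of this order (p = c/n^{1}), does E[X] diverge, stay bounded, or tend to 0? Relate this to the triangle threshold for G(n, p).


Number of potential triangles: C(249, 3) = 2542124.
Each occurs with probability p³ ≈ (0.0040161)³ ≈ 6.4774185e-08.
By linearity: E[X] = C(249, 3)·p³ ≈ 2542124 · 6.4774185e-08 ≈ 0.16466.
Here α = 1, so p = 1/n is exactly at the triangle threshold p ~ 1/n. Asymptotically E[X] → c³/6 = 1³/6 = 1/6 ≈ 0.16667, a bounded constant. In this regime the triangle count is asymptotically Poisson(c³/6).

E[X] ≈ 0.16466; in regime p = Θ(1/n^{1}) E[X] stays bounded (at the triangle threshold p ~ 1/n).


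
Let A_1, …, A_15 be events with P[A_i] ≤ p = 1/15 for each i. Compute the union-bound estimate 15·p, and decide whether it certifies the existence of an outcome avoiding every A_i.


Union bound: P[∪_{i=1}^{15} A_i] ≤ Σ_i P[A_i] ≤ 15·p = 15·(1/15) = 1.
Numerically: 1 ≈ 1.00000.
Is 1 < 1? NO.
Since the bound 1 is ≥ 1, the union bound is uninformative here; it does NOT by itself certify existence.

15·p = 1 ≈ 1.00000; existence NOT certified by the union bound.


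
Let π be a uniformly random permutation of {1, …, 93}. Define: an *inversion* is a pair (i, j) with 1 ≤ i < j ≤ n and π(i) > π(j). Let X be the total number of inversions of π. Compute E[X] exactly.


Write X = Σ X_I over the C(93, 2) = 4278 pairs i < j, with X_I the indicator of one inversion.
There are 4278 indicators.
For each fixed pair i < j, the values π(i) and π(j) are two distinct elements of {1, …, 93} in uniformly random order; by symmetry P[π(i) > π(j)] = 1/2.
By linearity: E[X] = 4278 · (1/2) = C(93, 2) · (1/2) = 4278/2 = 2139 ≈ 2139.000.

E[X] = 2139 = 2139.000.


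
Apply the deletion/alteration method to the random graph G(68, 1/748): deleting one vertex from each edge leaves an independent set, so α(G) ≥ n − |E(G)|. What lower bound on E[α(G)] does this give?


E[|E(G)|] = C(68, 2)·p = 2278 · (1/748) = 67/22.
E[α(G)] ≥ n − E[|E(G)|] = 68 − 67/22 = 1429/22.
Numerically: ≈ 64.95455.
(This is only a lower bound; the true E[α(G)] may be larger.)

E[α(G)] ≥ 1429/22 ≈ 64.95455.


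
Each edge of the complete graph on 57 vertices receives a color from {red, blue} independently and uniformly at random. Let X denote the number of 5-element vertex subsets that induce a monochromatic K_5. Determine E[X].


Let X = Σ_S X_S over the C(57, 5) = 4187106 subsets S of size 5, where X_S = 1 if the K_5 on S is monochromatic.
For a fixed S, the K_5 on S has C(5, 2) = 10 edges. P[all 10 edges red] = (1/2)^10, and likewise for blue, so P[monochromatic] = 2·(1/2)^10 = 2^{1 − 10} = 1/512.
By linearity: E[X] = C(57, 5) · 2^{1 − 10} = 4187106 · 1/512 = 2093553/256.
Numerically: E[X] ≈ 8177.941.

E[X] = C(57,5)·2^(1−C(5,2)) = 2093553/256 ≈ 8177.941.


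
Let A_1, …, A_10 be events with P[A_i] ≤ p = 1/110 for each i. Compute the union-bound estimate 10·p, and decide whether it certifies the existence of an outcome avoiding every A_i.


Union bound: P[∪_{i=1}^{10} A_i] ≤ Σ_i P[A_i] ≤ 10·p = 10·(1/110) = 1/11.
Numerically: 1/11 ≈ 0.0909.
Is 1/11 < 1? YES.
Since P[∪ A_i] ≤ 1/11 < 1, the complement has P[∩ A_i^c] ≥ 1 − 1/11 = 10/11 > 0, so some outcome avoids every A_i.

10·p = 1/11 ≈ 0.0909; existence CERTIFIED by the union bound.


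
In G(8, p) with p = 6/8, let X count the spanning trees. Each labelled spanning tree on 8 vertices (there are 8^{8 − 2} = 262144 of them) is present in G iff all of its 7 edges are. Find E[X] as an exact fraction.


K_8 has 8^{8 − 2} = 262144 labelled spanning trees.
For each such spanning tree H, let X_H = 1 if all 7 edges of H are present in G. Then P[X_H = 1] = p^{7} = (3/4)^{7} = 2187/16384.
Summing the indicators: E[X] = Σ_H E[X_H] = 262144 · p^{7} = 262144 · 2187/16384 = 34992.
Numerically: E[X] ≈ 34992.

E[X] = 262144 · (3/4)^{7} = 34992 ≈ 34992.


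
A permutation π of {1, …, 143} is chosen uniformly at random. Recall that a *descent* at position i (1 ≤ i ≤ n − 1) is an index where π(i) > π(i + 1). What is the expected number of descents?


Write X = Σ X_I over i = 1, …, 142, with X_I the indicator of one descent.
There are 142 indicators.
For each fixed i, the pair (π(i), π(i+1)) is a uniformly random ordered pair of distinct values from {1, …, 143}; by symmetry P[π(i) > π(i+1)] = 1/2.
By linearity: E[X] = 142 · (1/2) = (143 − 1) · (1/2) = 71 ≈ 71.000.

E[X] = 71 = 71.000.
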